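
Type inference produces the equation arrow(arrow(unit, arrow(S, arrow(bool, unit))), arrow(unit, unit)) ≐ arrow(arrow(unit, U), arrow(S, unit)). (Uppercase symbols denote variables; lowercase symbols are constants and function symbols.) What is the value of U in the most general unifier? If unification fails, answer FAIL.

arrow(unit, arrow(bool, unit))

Decompose arrow/2: arrow(unit, arrow(S, arrow(bool, unit))) ≐ arrow(unit, U),  arrow(unit, unit) ≐ arrow(S, unit).
Decompose arrow/2: unit ≐ unit,  arrow(S, arrow(bool, unit)) ≐ U.
Delete trivial equation unit ≐ unit.
Bind U := arrow(S, arrow(bool, unit)); no other remaining equation mentions U.
Decompose arrow/2: unit ≐ S,  unit ≐ unit.
Bind S := unit; no other remaining equation mentions S. Substituting into the earlier binding gives U := arrow(unit, arrow(bool, unit)).
Delete trivial equation unit ≐ unit.
MGU = { U -> arrow(unit, arrow(bool, unit)), S -> unit }, so U -> arrow(unit, arrow(bool, unit)).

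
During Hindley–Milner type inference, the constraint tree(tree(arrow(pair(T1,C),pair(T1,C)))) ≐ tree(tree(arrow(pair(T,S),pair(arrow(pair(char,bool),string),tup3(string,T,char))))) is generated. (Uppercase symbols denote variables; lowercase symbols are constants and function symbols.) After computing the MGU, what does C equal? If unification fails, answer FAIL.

Decompose tree/1: tree(arrow(pair(T1,C),pair(T1,C))) ≐ tree(arrow(pair(T,S),pair(arrow(pair(char,bool),string),tup3(string,T,char)))).
Decompose tree/1: arrow(pair(T1,C),pair(T1,C)) ≐ arrow(pair(T,S),pair(arrow(pair(char,bool),string),tup3(string,T,char))).
Decompose arrow/2: pair(T1,C) ≐ pair(T,S),  pair(T1,C) ≐ pair(arrow(pair(char,bool),string),tup3(string,T,char)).
Decompose pair/2: T1 ≐ T,  C ≐ S.
Bind T1 := T; substituting into the one remaining equation that mentions T1 gives: pair(T,C) ≐ pair(arrow(pair(char,bool),string),tup3(string,T,char)).
Bind C := S; substituting into the remaining equation gives: pair(T,S) ≐ pair(arrow(pair(char,bool),string),tup3(string,T,char)).
Decompose pair/2: T ≐ arrow(pair(char,bool),string),  S ≐ tup3(string,T,char).
Bind T := arrow(pair(char,bool),string); substituting into the remaining equation gives: S ≐ tup3(string,arrow(pair(char,bool),string),char). Substituting into the earlier binding gives T1 := arrow(pair(char,bool),string).
Bind S := tup3(string,arrow(pair(char,bool),string),char). Substituting into the earlier binding gives C := tup3(string,arrow(pair(char,bool),string),char).
MGU = { T1 := arrow(pair(char,bool),string), C := tup3(string,arrow(pair(char,bool),string),char), T := arrow(pair(char,bool),string), S := tup3(string,arrow(pair(char,bool),string),char) }, so C := tup3(string,arrow(pair(char,bool),string),char).

tup3(string,arrow(pair(char,bool),string),char)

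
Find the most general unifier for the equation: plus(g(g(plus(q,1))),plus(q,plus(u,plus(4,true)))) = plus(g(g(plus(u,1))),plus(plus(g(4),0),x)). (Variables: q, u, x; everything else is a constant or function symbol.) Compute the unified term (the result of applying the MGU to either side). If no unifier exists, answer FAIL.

plus(g(g(plus(plus(g(4),0),1))),plus(plus(g(4),0),plus(plus(g(4),0),plus(4,true))))

Decompose plus/2: g(g(plus(q,1))) = g(g(plus(u,1))),  plus(q,plus(u,plus(4,true))) = plus(plus(g(4),0),x).
Decompose g/1: g(plus(q,1)) = g(plus(u,1)).
Decompose g/1: plus(q,1) = plus(u,1).
Decompose plus/2: q = u,  1 = 1.
Bind q := u; substituting into the one remaining equation that mentions q gives: plus(u,plus(u,plus(4,true))) = plus(plus(g(4),0),x).
Delete trivial equation 1 = 1.
Decompose plus/2: u = plus(g(4),0),  plus(u,plus(4,true)) = x.
Bind u := plus(g(4),0); substituting into the remaining equation gives: plus(plus(g(4),0),plus(4,true)) = x. Substituting into the earlier binding gives q := plus(g(4),0).
Bind x := plus(plus(g(4),0),plus(4,true)).
Applying the MGU to either side gives plus(g(g(plus(plus(g(4),0),1))),plus(plus(g(4),0),plus(plus(g(4),0),plus(4,true)))).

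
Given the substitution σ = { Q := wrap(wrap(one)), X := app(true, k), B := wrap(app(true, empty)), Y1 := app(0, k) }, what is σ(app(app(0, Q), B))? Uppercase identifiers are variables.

app(app(0, wrap(wrap(one))), wrap(app(true, empty)))

Replace each occurrence of Q with wrap(wrap(one)).
Replace each occurrence of B with wrap(app(true, empty)).
Result: app(app(0, wrap(wrap(one))), wrap(app(true, empty))).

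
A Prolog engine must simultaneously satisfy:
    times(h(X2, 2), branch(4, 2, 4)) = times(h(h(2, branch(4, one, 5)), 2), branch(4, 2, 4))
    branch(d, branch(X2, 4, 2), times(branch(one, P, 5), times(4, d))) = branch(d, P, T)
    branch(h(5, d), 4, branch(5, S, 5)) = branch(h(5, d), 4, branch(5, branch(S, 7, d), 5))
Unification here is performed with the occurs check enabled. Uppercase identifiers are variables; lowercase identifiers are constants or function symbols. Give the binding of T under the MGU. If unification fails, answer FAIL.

Decompose times/2: h(X2, 2) = h(h(2, branch(4, one, 5)), 2),  branch(4, 2, 4) = branch(4, 2, 4).
Decompose h/2: X2 = h(2, branch(4, one, 5)),  2 = 2.
Bind X2 := h(2, branch(4, one, 5)); substituting into the one remaining equation that mentions X2 gives: branch(d, branch(h(2, branch(4, one, 5)), 4, 2), times(branch(one, P, 5), times(4, d))) = branch(d, P, T).
Delete trivial equation 2 = 2.
Delete trivial equation branch(4, 2, 4) = branch(4, 2, 4).
Decompose branch/3: d = d,  branch(h(2, branch(4, one, 5)), 4, 2) = P,  times(branch(one, P, 5), times(4, d)) = T.
Delete trivial equation d = d.
Bind P := branch(h(2, branch(4, one, 5)), 4, 2); substituting into the one remaining equation that mentions P gives: times(branch(one, branch(h(2, branch(4, one, 5)), 4, 2), 5), times(4, d)) = T.
Bind T := times(branch(one, branch(h(2, branch(4, one, 5)), 4, 2), 5), times(4, d)); no other remaining equation mentions T.
Decompose branch/3: h(5, d) = h(5, d),  4 = 4,  branch(5, S, 5) = branch(5, branch(S, 7, d), 5).
Delete trivial equation h(5, d) = h(5, d).
Delete trivial equation 4 = 4.
Decompose branch/3: 5 = 5,  S = branch(S, 7, d),  5 = 5.
Delete trivial equation 5 = 5.
Occurs check fails: S occurs in branch(S, 7, d); the equation S = branch(S, 7, d) has no finite solution.

FAIL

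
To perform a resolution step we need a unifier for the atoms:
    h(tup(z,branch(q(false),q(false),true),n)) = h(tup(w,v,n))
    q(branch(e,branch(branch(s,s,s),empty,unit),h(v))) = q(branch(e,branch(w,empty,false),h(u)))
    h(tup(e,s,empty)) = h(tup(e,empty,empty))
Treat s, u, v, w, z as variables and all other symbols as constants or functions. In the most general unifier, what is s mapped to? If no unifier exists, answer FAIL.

Decompose h/1: tup(z,branch(q(false),q(false),true),n) = tup(w,v,n).
Decompose tup/3: z = w,  branch(q(false),q(false),true) = v,  n = n.
Bind z := w; no other remaining equation mentions z.
Bind v := branch(q(false),q(false),true); substituting into the one remaining equation that mentions v gives: q(branch(e,branch(branch(s,s,s),empty,unit),h(branch(q(false),q(false),true)))) = q(branch(e,branch(w,empty,false),h(u))).
Delete trivial equation n = n.
Decompose q/1: branch(e,branch(branch(s,s,s),empty,unit),h(branch(q(false),q(false),true))) = branch(e,branch(w,empty,false),h(u)).
Decompose branch/3: e = e,  branch(branch(s,s,s),empty,unit) = branch(w,empty,false),  h(branch(q(false),q(false),true)) = h(u).
Delete trivial equation e = e.
Decompose branch/3: branch(s,s,s) = w,  empty = empty,  unit = false.
Bind w := branch(s,s,s); no other remaining equation mentions w. Substituting into the earlier binding gives z := branch(s,s,s).
Delete trivial equation empty = empty.
Clash: constants unit and false differ; no unifier exists.

FAIL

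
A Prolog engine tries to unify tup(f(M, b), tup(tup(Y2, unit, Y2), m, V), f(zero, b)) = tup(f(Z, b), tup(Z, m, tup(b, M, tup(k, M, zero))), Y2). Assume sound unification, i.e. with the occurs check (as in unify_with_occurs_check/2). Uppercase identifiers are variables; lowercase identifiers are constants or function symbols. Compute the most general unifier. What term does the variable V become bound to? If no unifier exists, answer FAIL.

Decompose tup/3: f(M, b) = f(Z, b),  tup(tup(Y2, unit, Y2), m, V) = tup(Z, m, tup(b, M, tup(k, M, zero))),  f(zero, b) = Y2.
Decompose f/2: M = Z,  b = b.
Bind M := Z; substituting into the one remaining equation that mentions M gives: tup(tup(Y2, unit, Y2), m, V) = tup(Z, m, tup(b, Z, tup(k, Z, zero))).
Delete trivial equation b = b.
Decompose tup/3: tup(Y2, unit, Y2) = Z,  m = m,  V = tup(b, Z, tup(k, Z, zero)).
Bind Z := tup(Y2, unit, Y2); substituting into the one remaining equation that mentions Z gives: V = tup(b, tup(Y2, unit, Y2), tup(k, tup(Y2, unit, Y2), zero)). Substituting into the earlier binding gives M := tup(Y2, unit, Y2).
Delete trivial equation m = m.
Bind V := tup(b, tup(Y2, unit, Y2), tup(k, tup(Y2, unit, Y2), zero)); no other remaining equation mentions V.
Bind Y2 := f(zero, b). Substituting into the earlier bindings gives M := tup(f(zero, b), unit, f(zero, b)), Z := tup(f(zero, b), unit, f(zero, b)), V := tup(b, tup(f(zero, b), unit, f(zero, b)), tup(k, tup(f(zero, b), unit, f(zero, b)), zero)).
MGU = { M -> tup(f(zero, b), unit, f(zero, b)), Z -> tup(f(zero, b), unit, f(zero, b)), V -> tup(b, tup(f(zero, b), unit, f(zero, b)), tup(k, tup(f(zero, b), unit, f(zero, b)), zero)), Y2 -> f(zero, b) }, so V -> tup(b, tup(f(zero, b), unit, f(zero, b)), tup(k, tup(f(zero, b), unit, f(zero, b)), zero)).

tup(b, tup(f(zero, b), unit, f(zero, b)), tup(k, tup(f(zero, b), unit, f(zero, b)), zero))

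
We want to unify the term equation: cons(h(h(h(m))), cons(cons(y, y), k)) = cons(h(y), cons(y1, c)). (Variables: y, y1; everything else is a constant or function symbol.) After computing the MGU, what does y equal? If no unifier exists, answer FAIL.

FAIL

Decompose cons/2: h(h(h(m))) = h(y),  cons(cons(y, y), k) = cons(y1, c).
Decompose h/1: h(h(m)) = y.
Bind y := h(h(m)); substituting into the remaining equation gives: cons(cons(h(h(m)), h(h(m))), k) = cons(y1, c).
Decompose cons/2: cons(h(h(m)), h(h(m))) = y1,  k = c.
Bind y1 := cons(h(h(m)), h(h(m))); no other remaining equation mentions y1.
Clash: constants k and c differ; no unifier exists.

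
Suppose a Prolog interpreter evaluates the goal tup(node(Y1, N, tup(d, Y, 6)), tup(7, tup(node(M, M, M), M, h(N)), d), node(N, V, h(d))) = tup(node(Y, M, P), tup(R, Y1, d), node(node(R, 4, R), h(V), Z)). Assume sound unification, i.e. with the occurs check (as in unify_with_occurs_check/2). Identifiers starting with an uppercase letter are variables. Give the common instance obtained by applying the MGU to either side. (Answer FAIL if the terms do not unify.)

FAIL

Decompose tup/3: node(Y1, N, tup(d, Y, 6)) = node(Y, M, P),  tup(7, tup(node(M, M, M), M, h(N)), d) = tup(R, Y1, d),  node(N, V, h(d)) = node(node(R, 4, R), h(V), Z).
Decompose node/3: Y1 = Y,  N = M,  tup(d, Y, 6) = P.
Bind Y1 := Y; substituting into the one remaining equation that mentions Y1 gives: tup(7, tup(node(M, M, M), M, h(N)), d) = tup(R, Y, d).
Bind N := M; substituting into the 2 remaining equations that mention N gives: tup(7, tup(node(M, M, M), M, h(M)), d) = tup(R, Y, d),  node(M, V, h(d)) = node(node(R, 4, R), h(V), Z).
Bind P := tup(d, Y, 6); no other remaining equation mentions P.
Decompose tup/3: 7 = R,  tup(node(M, M, M), M, h(M)) = Y,  d = d.
Bind R := 7; substituting into the one remaining equation that mentions R gives: node(M, V, h(d)) = node(node(7, 4, 7), h(V), Z).
Bind Y := tup(node(M, M, M), M, h(M)); no other remaining equation mentions Y. Substituting into the earlier bindings gives Y1 := tup(node(M, M, M), M, h(M)), P := tup(d, tup(node(M, M, M), M, h(M)), 6).
Delete trivial equation d = d.
Decompose node/3: M = node(7, 4, 7),  V = h(V),  h(d) = Z.
Bind M := node(7, 4, 7); no other remaining equation mentions M. Substituting into the earlier bindings gives Y1 := tup(node(node(7, 4, 7), node(7, 4, 7), node(7, 4, 7)), node(7, 4, 7), h(node(7, 4, 7))), N := node(7, 4, 7), P := tup(d, tup(node(node(7, 4, 7), node(7, 4, 7), node(7, 4, 7)), node(7, 4, 7), h(node(7, 4, 7))), 6), Y := tup(node(node(7, 4, 7), node(7, 4, 7), node(7, 4, 7)), node(7, 4, 7), h(node(7, 4, 7))).
Occurs check fails: V occurs in h(V); the equation V = h(V) has no finite solution.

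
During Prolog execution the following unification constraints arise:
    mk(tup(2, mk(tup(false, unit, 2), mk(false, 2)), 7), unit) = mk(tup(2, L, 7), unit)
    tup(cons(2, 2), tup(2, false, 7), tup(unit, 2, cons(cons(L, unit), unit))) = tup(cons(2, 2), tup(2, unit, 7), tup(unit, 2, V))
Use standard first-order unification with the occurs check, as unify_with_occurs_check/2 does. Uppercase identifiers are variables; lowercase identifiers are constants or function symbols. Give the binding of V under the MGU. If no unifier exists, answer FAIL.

FAIL

Decompose mk/2: tup(2, mk(tup(false, unit, 2), mk(false, 2)), 7) = tup(2, L, 7),  unit = unit.
Decompose tup/3: 2 = 2,  mk(tup(false, unit, 2), mk(false, 2)) = L,  7 = 7.
Delete trivial equation 2 = 2.
Bind L := mk(tup(false, unit, 2), mk(false, 2)); substituting into the one remaining equation that mentions L gives: tup(cons(2, 2), tup(2, false, 7), tup(unit, 2, cons(cons(mk(tup(false, unit, 2), mk(false, 2)), unit), unit))) = tup(cons(2, 2), tup(2, unit, 7), tup(unit, 2, V)).
Delete trivial equation 7 = 7.
Delete trivial equation unit = unit.
Decompose tup/3: cons(2, 2) = cons(2, 2),  tup(2, false, 7) = tup(2, unit, 7),  tup(unit, 2, cons(cons(mk(tup(false, unit, 2), mk(false, 2)), unit), unit)) = tup(unit, 2, V).
Delete trivial equation cons(2, 2) = cons(2, 2).
Decompose tup/3: 2 = 2,  false = unit,  7 = 7.
Delete trivial equation 2 = 2.
Clash: constants false and unit differ; no unifier exists.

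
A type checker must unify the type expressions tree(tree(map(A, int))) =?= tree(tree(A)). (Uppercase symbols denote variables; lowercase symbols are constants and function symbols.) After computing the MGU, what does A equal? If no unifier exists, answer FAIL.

FAIL

Decompose tree/1: tree(map(A, int)) =?= tree(A).
Decompose tree/1: map(A, int) =?= A.
Occurs check fails: A occurs in map(A, int); the equation A =?= map(A, int) has no finite solution.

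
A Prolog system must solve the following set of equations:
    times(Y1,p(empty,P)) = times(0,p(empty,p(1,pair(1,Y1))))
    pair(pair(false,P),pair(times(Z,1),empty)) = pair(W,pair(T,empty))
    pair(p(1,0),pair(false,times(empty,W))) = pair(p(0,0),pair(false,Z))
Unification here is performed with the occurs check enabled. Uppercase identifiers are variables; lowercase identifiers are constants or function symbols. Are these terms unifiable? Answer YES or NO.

Decompose times/2: Y1 = 0,  p(empty,P) = p(empty,p(1,pair(1,Y1))).
Bind Y1 := 0; substituting into the one remaining equation that mentions Y1 gives: p(empty,P) = p(empty,p(1,pair(1,0))).
Decompose p/2: empty = empty,  P = p(1,pair(1,0)).
Delete trivial equation empty = empty.
Bind P := p(1,pair(1,0)); substituting into the one remaining equation that mentions P gives: pair(pair(false,p(1,pair(1,0))),pair(times(Z,1),empty)) = pair(W,pair(T,empty)).
Decompose pair/2: pair(false,p(1,pair(1,0))) = W,  pair(times(Z,1),empty) = pair(T,empty).
Bind W := pair(false,p(1,pair(1,0))); substituting into the one remaining equation that mentions W gives: pair(p(1,0),pair(false,times(empty,pair(false,p(1,pair(1,0)))))) = pair(p(0,0),pair(false,Z)).
Decompose pair/2: times(Z,1) = T,  empty = empty.
Bind T := times(Z,1); no other remaining equation mentions T.
Delete trivial equation empty = empty.
Decompose pair/2: p(1,0) = p(0,0),  pair(false,times(empty,pair(false,p(1,pair(1,0))))) = pair(false,Z).
Decompose p/2: 1 = 0,  0 = 0.
Clash: constants 1 and 0 differ; no unifier exists.

NO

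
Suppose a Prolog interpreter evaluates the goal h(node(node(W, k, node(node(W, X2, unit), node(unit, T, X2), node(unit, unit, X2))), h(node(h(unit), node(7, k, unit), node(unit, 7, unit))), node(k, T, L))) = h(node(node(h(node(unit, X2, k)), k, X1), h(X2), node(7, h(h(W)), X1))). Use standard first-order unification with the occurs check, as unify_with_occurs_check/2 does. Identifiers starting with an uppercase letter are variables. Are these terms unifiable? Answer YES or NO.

NO

Decompose h/1: node(node(W, k, node(node(W, X2, unit), node(unit, T, X2), node(unit, unit, X2))), h(node(h(unit), node(7, k, unit), node(unit, 7, unit))), node(k, T, L)) = node(node(h(node(unit, X2, k)), k, X1), h(X2), node(7, h(h(W)), X1)).
Decompose node/3: node(W, k, node(node(W, X2, unit), node(unit, T, X2), node(unit, unit, X2))) = node(h(node(unit, X2, k)), k, X1),  h(node(h(unit), node(7, k, unit), node(unit, 7, unit))) = h(X2),  node(k, T, L) = node(7, h(h(W)), X1).
Decompose node/3: W = h(node(unit, X2, k)),  k = k,  node(node(W, X2, unit), node(unit, T, X2), node(unit, unit, X2)) = X1.
Bind W := h(node(unit, X2, k)); substituting into the 2 remaining equations that mention W gives: node(node(h(node(unit, X2, k)), X2, unit), node(unit, T, X2), node(unit, unit, X2)) = X1,  node(k, T, L) = node(7, h(h(h(node(unit, X2, k)))), X1).
Delete trivial equation k = k.
Bind X1 := node(node(h(node(unit, X2, k)), X2, unit), node(unit, T, X2), node(unit, unit, X2)); substituting into the one remaining equation that mentions X1 gives: node(k, T, L) = node(7, h(h(h(node(unit, X2, k)))), node(node(h(node(unit, X2, k)), X2, unit), node(unit, T, X2), node(unit, unit, X2))).
Decompose h/1: node(h(unit), node(7, k, unit), node(unit, 7, unit)) = X2.
Bind X2 := node(h(unit), node(7, k, unit), node(unit, 7, unit)); substituting into the remaining equation gives: node(k, T, L) = node(7, h(h(h(node(unit, node(h(unit), node(7, k, unit), node(unit, 7, unit)), k)))), node(node(h(node(unit, node(h(unit), node(7, k, unit), node(unit, 7, unit)), k)), node(h(unit), node(7, k, unit), node(unit, 7, unit)), unit), node(unit, T, node(h(unit), node(7, k, unit), node(unit, 7, unit))), node(unit, unit, node(h(unit), node(7, k, unit), node(unit, 7, unit))))). Substituting into the earlier bindings gives W := h(node(unit, node(h(unit), node(7, k, unit), node(unit, 7, unit)), k)), X1 := node(node(h(node(unit, node(h(unit), node(7, k, unit), node(unit, 7, unit)), k)), node(h(unit), node(7, k, unit), node(unit, 7, unit)), unit), node(unit, T, node(h(unit), node(7, k, unit), node(unit, 7, unit))), node(unit, unit, node(h(unit), node(7, k, unit), node(unit, 7, unit)))).
Decompose node/3: k = 7,  T = h(h(h(node(unit, node(h(unit), node(7, k, unit), node(unit, 7, unit)), k)))),  L = node(node(h(node(unit, node(h(unit), node(7, k, unit), node(unit, 7, unit)), k)), node(h(unit), node(7, k, unit), node(unit, 7, unit)), unit), node(unit, T, node(h(unit), node(7, k, unit), node(unit, 7, unit))), node(unit, unit, node(h(unit), node(7, k, unit), node(unit, 7, unit)))).
Clash: constants k and 7 differ; no unifier exists.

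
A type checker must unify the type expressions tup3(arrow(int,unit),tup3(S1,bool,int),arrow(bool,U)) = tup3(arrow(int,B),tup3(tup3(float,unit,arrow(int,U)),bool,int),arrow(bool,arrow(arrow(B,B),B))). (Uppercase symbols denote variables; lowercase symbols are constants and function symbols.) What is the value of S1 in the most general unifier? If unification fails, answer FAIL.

tup3(float,unit,arrow(int,arrow(arrow(unit,unit),unit)))

Decompose tup3/3: arrow(int,unit) = arrow(int,B),  tup3(S1,bool,int) = tup3(tup3(float,unit,arrow(int,U)),bool,int),  arrow(bool,U) = arrow(bool,arrow(arrow(B,B),B)).
Decompose arrow/2: int = int,  unit = B.
Delete trivial equation int = int.
Bind B := unit; substituting into the one remaining equation that mentions B gives: arrow(bool,U) = arrow(bool,arrow(arrow(unit,unit),unit)).
Decompose tup3/3: S1 = tup3(float,unit,arrow(int,U)),  bool = bool,  int = int.
Bind S1 := tup3(float,unit,arrow(int,U)); no other remaining equation mentions S1.
Delete trivial equation bool = bool.
Delete trivial equation int = int.
Decompose arrow/2: bool = bool,  U = arrow(arrow(unit,unit),unit).
Delete trivial equation bool = bool.
Bind U := arrow(arrow(unit,unit),unit). Substituting into the earlier binding gives S1 := tup3(float,unit,arrow(int,arrow(arrow(unit,unit),unit))).
MGU = { B := unit, S1 := tup3(float,unit,arrow(int,arrow(arrow(unit,unit),unit))), U := arrow(arrow(unit,unit),unit) }, so S1 := tup3(float,unit,arrow(int,arrow(arrow(unit,unit),unit))).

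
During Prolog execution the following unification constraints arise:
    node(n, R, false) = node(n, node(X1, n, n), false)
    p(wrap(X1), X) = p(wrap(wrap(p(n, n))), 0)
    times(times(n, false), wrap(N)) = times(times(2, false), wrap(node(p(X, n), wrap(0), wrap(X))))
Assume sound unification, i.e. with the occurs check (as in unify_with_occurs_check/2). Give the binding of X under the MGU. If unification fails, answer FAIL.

Decompose node/3: n = n,  R = node(X1, n, n),  false = false.
Delete trivial equation n = n.
Bind R := node(X1, n, n); no other remaining equation mentions R.
Delete trivial equation false = false.
Decompose p/2: wrap(X1) = wrap(wrap(p(n, n))),  X = 0.
Decompose wrap/1: X1 = wrap(p(n, n)).
Bind X1 := wrap(p(n, n)); no other remaining equation mentions X1. Substituting into the earlier binding gives R := node(wrap(p(n, n)), n, n).
Bind X := 0; substituting into the remaining equation gives: times(times(n, false), wrap(N)) = times(times(2, false), wrap(node(p(0, n), wrap(0), wrap(0)))).
Decompose times/2: times(n, false) = times(2, false),  wrap(N) = wrap(node(p(0, n), wrap(0), wrap(0))).
Decompose times/2: n = 2,  false = false.
Clash: constants n and 2 differ; no unifier exists.

FAIL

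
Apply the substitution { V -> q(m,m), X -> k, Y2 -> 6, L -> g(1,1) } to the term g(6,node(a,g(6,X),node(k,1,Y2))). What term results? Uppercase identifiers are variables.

g(6,node(a,g(6,k),node(k,1,6)))

Replace each occurrence of X with k.
Replace each occurrence of Y2 with 6.
Result: g(6,node(a,g(6,k),node(k,1,6))).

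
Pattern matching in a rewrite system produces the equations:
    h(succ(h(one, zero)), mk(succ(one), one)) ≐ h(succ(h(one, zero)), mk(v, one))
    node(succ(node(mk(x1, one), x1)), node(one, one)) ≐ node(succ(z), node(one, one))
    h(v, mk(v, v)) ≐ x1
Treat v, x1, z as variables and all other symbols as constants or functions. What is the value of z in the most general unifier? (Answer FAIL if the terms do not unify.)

node(mk(h(succ(one), mk(succ(one), succ(one))), one), h(succ(one), mk(succ(one), succ(one))))

Decompose h/2: succ(h(one, zero)) ≐ succ(h(one, zero)),  mk(succ(one), one) ≐ mk(v, one).
Delete trivial equation succ(h(one, zero)) ≐ succ(h(one, zero)).
Decompose mk/2: succ(one) ≐ v,  one ≐ one.
Bind v := succ(one); substituting into the one remaining equation that mentions v gives: h(succ(one), mk(succ(one), succ(one))) ≐ x1.
Delete trivial equation one ≐ one.
Decompose node/2: succ(node(mk(x1, one), x1)) ≐ succ(z),  node(one, one) ≐ node(one, one).
Decompose succ/1: node(mk(x1, one), x1) ≐ z.
Bind z := node(mk(x1, one), x1); no other remaining equation mentions z.
Delete trivial equation node(one, one) ≐ node(one, one).
Bind x1 := h(succ(one), mk(succ(one), succ(one))). Substituting into the earlier binding gives z := node(mk(h(succ(one), mk(succ(one), succ(one))), one), h(succ(one), mk(succ(one), succ(one)))).
MGU = { v ↦ succ(one), z ↦ node(mk(h(succ(one), mk(succ(one), succ(one))), one), h(succ(one), mk(succ(one), succ(one)))), x1 ↦ h(succ(one), mk(succ(one), succ(one))) }, so z ↦ node(mk(h(succ(one), mk(succ(one), succ(one))), one), h(succ(one), mk(succ(one), succ(one)))).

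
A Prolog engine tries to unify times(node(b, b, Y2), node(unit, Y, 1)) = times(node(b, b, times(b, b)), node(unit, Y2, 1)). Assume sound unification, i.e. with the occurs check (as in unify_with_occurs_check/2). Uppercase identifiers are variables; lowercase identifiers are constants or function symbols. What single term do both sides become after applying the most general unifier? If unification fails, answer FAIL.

times(node(b, b, times(b, b)), node(unit, times(b, b), 1))

Decompose times/2: node(b, b, Y2) = node(b, b, times(b, b)),  node(unit, Y, 1) = node(unit, Y2, 1).
Decompose node/3: b = b,  b = b,  Y2 = times(b, b).
Delete trivial equation b = b.
Delete trivial equation b = b.
Bind Y2 := times(b, b); substituting into the remaining equation gives: node(unit, Y, 1) = node(unit, times(b, b), 1).
Decompose node/3: unit = unit,  Y = times(b, b),  1 = 1.
Delete trivial equation unit = unit.
Bind Y := times(b, b); no other remaining equation mentions Y.
Delete trivial equation 1 = 1.
Applying the MGU to either side gives times(node(b, b, times(b, b)), node(unit, times(b, b), 1)).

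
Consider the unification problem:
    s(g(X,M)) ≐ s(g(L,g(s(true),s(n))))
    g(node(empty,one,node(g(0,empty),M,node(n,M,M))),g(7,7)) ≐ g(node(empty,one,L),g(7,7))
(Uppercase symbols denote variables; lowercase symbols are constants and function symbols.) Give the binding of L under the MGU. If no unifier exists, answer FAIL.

Decompose s/1: g(X,M) ≐ g(L,g(s(true),s(n))).
Decompose g/2: X ≐ L,  M ≐ g(s(true),s(n)).
Bind X := L; no other remaining equation mentions X.
Bind M := g(s(true),s(n)); substituting into the remaining equation gives: g(node(empty,one,node(g(0,empty),g(s(true),s(n)),node(n,g(s(true),s(n)),g(s(true),s(n))))),g(7,7)) ≐ g(node(empty,one,L),g(7,7)).
Decompose g/2: node(empty,one,node(g(0,empty),g(s(true),s(n)),node(n,g(s(true),s(n)),g(s(true),s(n))))) ≐ node(empty,one,L),  g(7,7) ≐ g(7,7).
Decompose node/3: empty ≐ empty,  one ≐ one,  node(g(0,empty),g(s(true),s(n)),node(n,g(s(true),s(n)),g(s(true),s(n)))) ≐ L.
Delete trivial equation empty ≐ empty.
Delete trivial equation one ≐ one.
Bind L := node(g(0,empty),g(s(true),s(n)),node(n,g(s(true),s(n)),g(s(true),s(n)))); no other remaining equation mentions L. Substituting into the earlier binding gives X := node(g(0,empty),g(s(true),s(n)),node(n,g(s(true),s(n)),g(s(true),s(n)))).
Delete trivial equation g(7,7) ≐ g(7,7).
MGU = { X -> node(g(0,empty),g(s(true),s(n)),node(n,g(s(true),s(n)),g(s(true),s(n)))), M -> g(s(true),s(n)), L -> node(g(0,empty),g(s(true),s(n)),node(n,g(s(true),s(n)),g(s(true),s(n)))) }, so L -> node(g(0,empty),g(s(true),s(n)),node(n,g(s(true),s(n)),g(s(true),s(n)))).

node(g(0,empty),g(s(true),s(n)),node(n,g(s(true),s(n)),g(s(true),s(n))))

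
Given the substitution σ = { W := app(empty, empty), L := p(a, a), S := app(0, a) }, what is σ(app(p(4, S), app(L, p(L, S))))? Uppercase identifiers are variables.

Replace each occurrence of L with p(a, a).
Replace each occurrence of S with app(0, a).
Result: app(p(4, app(0, a)), app(p(a, a), p(p(a, a), app(0, a)))).

app(p(4, app(0, a)), app(p(a, a), p(p(a, a), app(0, a))))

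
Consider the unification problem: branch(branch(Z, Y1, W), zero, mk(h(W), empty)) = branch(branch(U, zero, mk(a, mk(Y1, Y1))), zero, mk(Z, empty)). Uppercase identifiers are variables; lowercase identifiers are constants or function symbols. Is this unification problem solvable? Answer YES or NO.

Decompose branch/3: branch(Z, Y1, W) = branch(U, zero, mk(a, mk(Y1, Y1))),  zero = zero,  mk(h(W), empty) = mk(Z, empty).
Decompose branch/3: Z = U,  Y1 = zero,  W = mk(a, mk(Y1, Y1)).
Bind Z := U; substituting into the one remaining equation that mentions Z gives: mk(h(W), empty) = mk(U, empty).
Bind Y1 := zero; substituting into the one remaining equation that mentions Y1 gives: W = mk(a, mk(zero, zero)).
Bind W := mk(a, mk(zero, zero)); substituting into the one remaining equation that mentions W gives: mk(h(mk(a, mk(zero, zero))), empty) = mk(U, empty).
Delete trivial equation zero = zero.
Decompose mk/2: h(mk(a, mk(zero, zero))) = U,  empty = empty.
Bind U := h(mk(a, mk(zero, zero))); no other remaining equation mentions U. Substituting into the earlier binding gives Z := h(mk(a, mk(zero, zero))).
Delete trivial equation empty = empty.
No equations remain and no clash or occurs-check failure arose, so a unifier exists.

YES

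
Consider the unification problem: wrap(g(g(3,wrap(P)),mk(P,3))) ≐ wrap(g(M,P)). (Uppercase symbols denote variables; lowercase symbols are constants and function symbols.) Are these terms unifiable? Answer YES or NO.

Decompose wrap/1: g(g(3,wrap(P)),mk(P,3)) ≐ g(M,P).
Decompose g/2: g(3,wrap(P)) ≐ M,  mk(P,3) ≐ P.
Bind M := g(3,wrap(P)); no other remaining equation mentions M.
Occurs check fails: P occurs in mk(P,3); the equation P ≐ mk(P,3) has no finite solution.

NO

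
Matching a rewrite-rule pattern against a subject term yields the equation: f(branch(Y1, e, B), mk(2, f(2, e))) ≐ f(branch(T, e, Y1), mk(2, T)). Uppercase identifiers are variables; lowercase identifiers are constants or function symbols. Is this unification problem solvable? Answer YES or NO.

Decompose f/2: branch(Y1, e, B) ≐ branch(T, e, Y1),  mk(2, f(2, e)) ≐ mk(2, T).
Decompose branch/3: Y1 ≐ T,  e ≐ e,  B ≐ Y1.
Bind Y1 := T; substituting into the one remaining equation that mentions Y1 gives: B ≐ T.
Delete trivial equation e ≐ e.
Bind B := T; no other remaining equation mentions B.
Decompose mk/2: 2 ≐ 2,  f(2, e) ≐ T.
Delete trivial equation 2 ≐ 2.
Bind T := f(2, e). Substituting into the earlier bindings gives Y1 := f(2, e), B := f(2, e).
No equations remain and no clash or occurs-check failure arose, so a unifier exists.

YES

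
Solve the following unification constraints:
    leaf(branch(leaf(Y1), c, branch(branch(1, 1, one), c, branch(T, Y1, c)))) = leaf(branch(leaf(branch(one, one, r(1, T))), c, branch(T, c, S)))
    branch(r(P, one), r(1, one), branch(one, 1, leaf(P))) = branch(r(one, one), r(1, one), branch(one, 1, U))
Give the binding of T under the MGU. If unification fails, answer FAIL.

Decompose leaf/1: branch(leaf(Y1), c, branch(branch(1, 1, one), c, branch(T, Y1, c))) = branch(leaf(branch(one, one, r(1, T))), c, branch(T, c, S)).
Decompose branch/3: leaf(Y1) = leaf(branch(one, one, r(1, T))),  c = c,  branch(branch(1, 1, one), c, branch(T, Y1, c)) = branch(T, c, S).
Decompose leaf/1: Y1 = branch(one, one, r(1, T)).
Bind Y1 := branch(one, one, r(1, T)); substituting into the one remaining equation that mentions Y1 gives: branch(branch(1, 1, one), c, branch(T, branch(one, one, r(1, T)), c)) = branch(T, c, S).
Delete trivial equation c = c.
Decompose branch/3: branch(1, 1, one) = T,  c = c,  branch(T, branch(one, one, r(1, T)), c) = S.
Bind T := branch(1, 1, one); substituting into the one remaining equation that mentions T gives: branch(branch(1, 1, one), branch(one, one, r(1, branch(1, 1, one))), c) = S. Substituting into the earlier binding gives Y1 := branch(one, one, r(1, branch(1, 1, one))).
Delete trivial equation c = c.
Bind S := branch(branch(1, 1, one), branch(one, one, r(1, branch(1, 1, one))), c); no other remaining equation mentions S.
Decompose branch/3: r(P, one) = r(one, one),  r(1, one) = r(1, one),  branch(one, 1, leaf(P)) = branch(one, 1, U).
Decompose r/2: P = one,  one = one.
Bind P := one; substituting into the one remaining equation that mentions P gives: branch(one, 1, leaf(one)) = branch(one, 1, U).
Delete trivial equation one = one.
Delete trivial equation r(1, one) = r(1, one).
Decompose branch/3: one = one,  1 = 1,  leaf(one) = U.
Delete trivial equation one = one.
Delete trivial equation 1 = 1.
Bind U := leaf(one).
MGU = { Y1 ↦ branch(one, one, r(1, branch(1, 1, one))), T ↦ branch(1, 1, one), S ↦ branch(branch(1, 1, one), branch(one, one, r(1, branch(1, 1, one))), c), P ↦ one, U ↦ leaf(one) }, so T ↦ branch(1, 1, one).

branch(1, 1, one)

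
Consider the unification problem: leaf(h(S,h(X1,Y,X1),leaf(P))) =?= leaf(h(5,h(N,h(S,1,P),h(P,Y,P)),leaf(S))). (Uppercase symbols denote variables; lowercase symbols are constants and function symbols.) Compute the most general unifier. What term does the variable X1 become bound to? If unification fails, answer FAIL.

Decompose leaf/1: h(S,h(X1,Y,X1),leaf(P)) =?= h(5,h(N,h(S,1,P),h(P,Y,P)),leaf(S)).
Decompose h/3: S =?= 5,  h(X1,Y,X1) =?= h(N,h(S,1,P),h(P,Y,P)),  leaf(P) =?= leaf(S).
Bind S := 5; substituting into the remaining equations gives: h(X1,Y,X1) =?= h(N,h(5,1,P),h(P,Y,P)),  leaf(P) =?= leaf(5).
Decompose h/3: X1 =?= N,  Y =?= h(5,1,P),  X1 =?= h(P,Y,P).
Bind X1 := N; substituting into the one remaining equation that mentions X1 gives: N =?= h(P,Y,P).
Bind Y := h(5,1,P); substituting into the one remaining equation that mentions Y gives: N =?= h(P,h(5,1,P),P).
Bind N := h(P,h(5,1,P),P); no other remaining equation mentions N. Substituting into the earlier binding gives X1 := h(P,h(5,1,P),P).
Decompose leaf/1: P =?= 5.
Bind P := 5. Substituting into the earlier bindings gives X1 := h(5,h(5,1,5),5), Y := h(5,1,5), N := h(5,h(5,1,5),5).
MGU = { S ↦ 5, X1 ↦ h(5,h(5,1,5),5), Y ↦ h(5,1,5), N ↦ h(5,h(5,1,5),5), P ↦ 5 }, so X1 ↦ h(5,h(5,1,5),5).

h(5,h(5,1,5),5)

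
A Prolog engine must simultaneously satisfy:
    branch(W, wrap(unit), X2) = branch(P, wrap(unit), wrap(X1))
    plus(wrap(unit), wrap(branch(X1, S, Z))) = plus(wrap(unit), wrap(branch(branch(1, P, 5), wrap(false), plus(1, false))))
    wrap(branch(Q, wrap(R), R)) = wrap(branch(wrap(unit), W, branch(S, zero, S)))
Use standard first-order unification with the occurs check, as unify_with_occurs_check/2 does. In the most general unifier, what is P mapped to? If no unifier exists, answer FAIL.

wrap(branch(wrap(false), zero, wrap(false)))

Decompose branch/3: W = P,  wrap(unit) = wrap(unit),  X2 = wrap(X1).
Bind W := P; substituting into the one remaining equation that mentions W gives: wrap(branch(Q, wrap(R), R)) = wrap(branch(wrap(unit), P, branch(S, zero, S))).
Delete trivial equation wrap(unit) = wrap(unit).
Bind X2 := wrap(X1); no other remaining equation mentions X2.
Decompose plus/2: wrap(unit) = wrap(unit),  wrap(branch(X1, S, Z)) = wrap(branch(branch(1, P, 5), wrap(false), plus(1, false))).
Delete trivial equation wrap(unit) = wrap(unit).
Decompose wrap/1: branch(X1, S, Z) = branch(branch(1, P, 5), wrap(false), plus(1, false)).
Decompose branch/3: X1 = branch(1, P, 5),  S = wrap(false),  Z = plus(1, false).
Bind X1 := branch(1, P, 5); no other remaining equation mentions X1. Substituting into the earlier binding gives X2 := wrap(branch(1, P, 5)).
Bind S := wrap(false); substituting into the one remaining equation that mentions S gives: wrap(branch(Q, wrap(R), R)) = wrap(branch(wrap(unit), P, branch(wrap(false), zero, wrap(false)))).
Bind Z := plus(1, false); no other remaining equation mentions Z.
Decompose wrap/1: branch(Q, wrap(R), R) = branch(wrap(unit), P, branch(wrap(false), zero, wrap(false))).
Decompose branch/3: Q = wrap(unit),  wrap(R) = P,  R = branch(wrap(false), zero, wrap(false)).
Bind Q := wrap(unit); no other remaining equation mentions Q.
Bind P := wrap(R); no other remaining equation mentions P. Substituting into the earlier bindings gives W := wrap(R), X2 := wrap(branch(1, wrap(R), 5)), X1 := branch(1, wrap(R), 5).
Bind R := branch(wrap(false), zero, wrap(false)). Substituting into the earlier bindings gives W := wrap(branch(wrap(false), zero, wrap(false))), X2 := wrap(branch(1, wrap(branch(wrap(false), zero, wrap(false))), 5)), X1 := branch(1, wrap(branch(wrap(false), zero, wrap(false))), 5), P := wrap(branch(wrap(false), zero, wrap(false))).
MGU = { W = wrap(branch(wrap(false), zero, wrap(false))), X2 = wrap(branch(1, wrap(branch(wrap(false), zero, wrap(false))), 5)), X1 = branch(1, wrap(branch(wrap(false), zero, wrap(false))), 5), S = wrap(false), Z = plus(1, false), Q = wrap(unit), P = wrap(branch(wrap(false), zero, wrap(false))), R = branch(wrap(false), zero, wrap(false)) }, so P = wrap(branch(wrap(false), zero, wrap(false))).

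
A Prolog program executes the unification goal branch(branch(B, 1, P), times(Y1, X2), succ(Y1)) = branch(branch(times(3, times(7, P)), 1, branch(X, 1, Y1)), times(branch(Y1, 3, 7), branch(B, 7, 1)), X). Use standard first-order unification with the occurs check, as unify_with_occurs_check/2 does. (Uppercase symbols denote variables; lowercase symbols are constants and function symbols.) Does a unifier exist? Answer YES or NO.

Decompose branch/3: branch(B, 1, P) = branch(times(3, times(7, P)), 1, branch(X, 1, Y1)),  times(Y1, X2) = times(branch(Y1, 3, 7), branch(B, 7, 1)),  succ(Y1) = X.
Decompose branch/3: B = times(3, times(7, P)),  1 = 1,  P = branch(X, 1, Y1).
Bind B := times(3, times(7, P)); substituting into the one remaining equation that mentions B gives: times(Y1, X2) = times(branch(Y1, 3, 7), branch(times(3, times(7, P)), 7, 1)).
Delete trivial equation 1 = 1.
Bind P := branch(X, 1, Y1); substituting into the one remaining equation that mentions P gives: times(Y1, X2) = times(branch(Y1, 3, 7), branch(times(3, times(7, branch(X, 1, Y1))), 7, 1)). Substituting into the earlier binding gives B := times(3, times(7, branch(X, 1, Y1))).
Decompose times/2: Y1 = branch(Y1, 3, 7),  X2 = branch(times(3, times(7, branch(X, 1, Y1))), 7, 1).
Occurs check fails: Y1 occurs in branch(Y1, 3, 7); the equation Y1 = branch(Y1, 3, 7) has no finite solution.

NO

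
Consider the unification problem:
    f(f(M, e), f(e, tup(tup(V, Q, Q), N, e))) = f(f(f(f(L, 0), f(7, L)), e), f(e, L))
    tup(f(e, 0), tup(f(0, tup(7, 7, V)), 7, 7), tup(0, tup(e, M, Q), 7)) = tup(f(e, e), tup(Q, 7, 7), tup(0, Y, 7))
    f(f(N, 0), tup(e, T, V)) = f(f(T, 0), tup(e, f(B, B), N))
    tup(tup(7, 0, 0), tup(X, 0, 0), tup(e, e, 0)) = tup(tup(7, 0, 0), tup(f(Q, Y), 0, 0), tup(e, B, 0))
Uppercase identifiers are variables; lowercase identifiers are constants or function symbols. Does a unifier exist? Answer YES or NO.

Decompose f/2: f(M, e) = f(f(f(L, 0), f(7, L)), e),  f(e, tup(tup(V, Q, Q), N, e)) = f(e, L).
Decompose f/2: M = f(f(L, 0), f(7, L)),  e = e.
Bind M := f(f(L, 0), f(7, L)); substituting into the one remaining equation that mentions M gives: tup(f(e, 0), tup(f(0, tup(7, 7, V)), 7, 7), tup(0, tup(e, f(f(L, 0), f(7, L)), Q), 7)) = tup(f(e, e), tup(Q, 7, 7), tup(0, Y, 7)).
Delete trivial equation e = e.
Decompose f/2: e = e,  tup(tup(V, Q, Q), N, e) = L.
Delete trivial equation e = e.
Bind L := tup(tup(V, Q, Q), N, e); substituting into the one remaining equation that mentions L gives: tup(f(e, 0), tup(f(0, tup(7, 7, V)), 7, 7), tup(0, tup(e, f(f(tup(tup(V, Q, Q), N, e), 0), f(7, tup(tup(V, Q, Q), N, e))), Q), 7)) = tup(f(e, e), tup(Q, 7, 7), tup(0, Y, 7)). Substituting into the earlier binding gives M := f(f(tup(tup(V, Q, Q), N, e), 0), f(7, tup(tup(V, Q, Q), N, e))).
Decompose tup/3: f(e, 0) = f(e, e),  tup(f(0, tup(7, 7, V)), 7, 7) = tup(Q, 7, 7),  tup(0, tup(e, f(f(tup(tup(V, Q, Q), N, e), 0), f(7, tup(tup(V, Q, Q), N, e))), Q), 7) = tup(0, Y, 7).
Decompose f/2: e = e,  0 = e.
Delete trivial equation e = e.
Clash: constants 0 and e differ; no unifier exists.

NO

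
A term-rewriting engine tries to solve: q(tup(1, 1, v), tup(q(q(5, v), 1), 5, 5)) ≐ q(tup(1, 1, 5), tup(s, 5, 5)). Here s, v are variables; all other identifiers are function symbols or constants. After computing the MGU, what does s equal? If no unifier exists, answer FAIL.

Decompose q/2: tup(1, 1, v) ≐ tup(1, 1, 5),  tup(q(q(5, v), 1), 5, 5) ≐ tup(s, 5, 5).
Decompose tup/3: 1 ≐ 1,  1 ≐ 1,  v ≐ 5.
Delete trivial equation 1 ≐ 1.
Delete trivial equation 1 ≐ 1.
Bind v := 5; substituting into the remaining equation gives: tup(q(q(5, 5), 1), 5, 5) ≐ tup(s, 5, 5).
Decompose tup/3: q(q(5, 5), 1) ≐ s,  5 ≐ 5,  5 ≐ 5.
Bind s := q(q(5, 5), 1); no other remaining equation mentions s.
Delete trivial equation 5 ≐ 5.
Delete trivial equation 5 ≐ 5.
MGU = { v := 5, s := q(q(5, 5), 1) }, so s := q(q(5, 5), 1).

q(q(5, 5), 1)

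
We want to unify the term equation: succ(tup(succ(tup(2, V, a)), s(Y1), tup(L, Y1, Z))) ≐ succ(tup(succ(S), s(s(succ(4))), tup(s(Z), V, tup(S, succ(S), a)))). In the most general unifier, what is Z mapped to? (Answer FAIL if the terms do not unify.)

Decompose succ/1: tup(succ(tup(2, V, a)), s(Y1), tup(L, Y1, Z)) ≐ tup(succ(S), s(s(succ(4))), tup(s(Z), V, tup(S, succ(S), a))).
Decompose tup/3: succ(tup(2, V, a)) ≐ succ(S),  s(Y1) ≐ s(s(succ(4))),  tup(L, Y1, Z) ≐ tup(s(Z), V, tup(S, succ(S), a)).
Decompose succ/1: tup(2, V, a) ≐ S.
Bind S := tup(2, V, a); substituting into the one remaining equation that mentions S gives: tup(L, Y1, Z) ≐ tup(s(Z), V, tup(tup(2, V, a), succ(tup(2, V, a)), a)).
Decompose s/1: Y1 ≐ s(succ(4)).
Bind Y1 := s(succ(4)); substituting into the remaining equation gives: tup(L, s(succ(4)), Z) ≐ tup(s(Z), V, tup(tup(2, V, a), succ(tup(2, V, a)), a)).
Decompose tup/3: L ≐ s(Z),  s(succ(4)) ≐ V,  Z ≐ tup(tup(2, V, a), succ(tup(2, V, a)), a).
Bind L := s(Z); no other remaining equation mentions L.
Bind V := s(succ(4)); substituting into the remaining equation gives: Z ≐ tup(tup(2, s(succ(4)), a), succ(tup(2, s(succ(4)), a)), a). Substituting into the earlier binding gives S := tup(2, s(succ(4)), a).
Bind Z := tup(tup(2, s(succ(4)), a), succ(tup(2, s(succ(4)), a)), a). Substituting into the earlier binding gives L := s(tup(tup(2, s(succ(4)), a), succ(tup(2, s(succ(4)), a)), a)).
MGU = { S ↦ tup(2, s(succ(4)), a), Y1 ↦ s(succ(4)), L ↦ s(tup(tup(2, s(succ(4)), a), succ(tup(2, s(succ(4)), a)), a)), V ↦ s(succ(4)), Z ↦ tup(tup(2, s(succ(4)), a), succ(tup(2, s(succ(4)), a)), a) }, so Z ↦ tup(tup(2, s(succ(4)), a), succ(tup(2, s(succ(4)), a)), a).

tup(tup(2, s(succ(4)), a), succ(tup(2, s(succ(4)), a)), a)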